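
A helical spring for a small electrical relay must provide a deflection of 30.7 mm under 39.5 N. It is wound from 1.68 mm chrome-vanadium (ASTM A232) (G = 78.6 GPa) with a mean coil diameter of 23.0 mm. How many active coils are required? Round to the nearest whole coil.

Required rate k = F/δ = 39.5/30.7 = 1.2866 N/mm
N_a = Gd⁴/(8D³k) = (78.6×10³ × 1.68⁴)/(8 × 23.0³ × 1.2866)
    = 626123 / 125237 = 5 → 5 coils

5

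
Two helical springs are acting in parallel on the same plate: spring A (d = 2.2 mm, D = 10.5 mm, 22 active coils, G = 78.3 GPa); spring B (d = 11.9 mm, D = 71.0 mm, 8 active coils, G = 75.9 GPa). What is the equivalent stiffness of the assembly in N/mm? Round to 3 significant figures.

k_A = Gd⁴/(8D³N_a) = (78.3×10³)(2.2⁴)/(8·10.5³·22) = 9.0027 N/mm
k_B = Gd⁴/(8D³N_a) = (75.9×10³)(11.9⁴)/(8·71.0³·8) = 66.447 N/mm
Parallel: k_eq = 9.0027 + 66.447 = 75.45 N/mm

75.4 N/mm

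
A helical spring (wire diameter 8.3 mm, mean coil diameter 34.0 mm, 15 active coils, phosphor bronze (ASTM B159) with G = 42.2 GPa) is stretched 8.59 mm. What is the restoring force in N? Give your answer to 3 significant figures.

k = Gd⁴/(8D³N_a) = (42.2×10³)(8.3⁴)/(8·34.0³·15) = 42.463 N/mm
F = k·δ = 42.463 × 8.59 = 364.75 N

365 N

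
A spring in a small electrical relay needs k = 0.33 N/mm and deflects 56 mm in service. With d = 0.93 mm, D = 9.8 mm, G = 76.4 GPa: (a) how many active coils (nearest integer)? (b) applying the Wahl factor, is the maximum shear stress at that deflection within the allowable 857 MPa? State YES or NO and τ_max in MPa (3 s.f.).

N_a = Gd⁴/(8D³k) = (76.4×10³)(0.93⁴)/(8·9.8³·0.33) = 23 → N_a = 23
Actual rate k = Gd⁴/(8D³·23) = 0.33001 N/mm
Working load F = kδ = 0.33001·56 = 18.481 N
C = 9.8/0.93 = 10.5376; K_W = (4C−1)/(4C−4)+0.615/C = 1.1370
τ_max = K_W·8FD/(πd³) = 1.1370·573.37 = 651.92 MPa
τ_max ≤ 857 MPa → acceptable

(a) 23 coils; (b) YES, τ_max = 652 MPa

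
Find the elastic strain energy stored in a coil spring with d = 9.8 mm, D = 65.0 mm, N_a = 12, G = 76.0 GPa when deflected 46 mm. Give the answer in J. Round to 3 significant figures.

k = Gd⁴/(8D³N_a) = (76.0×10³)(9.8⁴)/(8·65.0³·12) = 26.589 N/mm
U = ½kδ² = 0.5 × 26.589 × 46² = 28131 N·mm = 28.131 J

28.1 J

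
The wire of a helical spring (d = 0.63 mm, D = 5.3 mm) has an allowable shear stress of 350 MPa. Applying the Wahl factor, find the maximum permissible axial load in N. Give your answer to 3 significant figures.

5.52 N

C = D/d = 5.3/0.63 = 8.4127
K_W = (4C−1)/(4C−4) + 0.615/C = 32.651/29.651 + 0.0731 = 1.1743
τ_max = K·8FD/(πd³) → F_max = τ_allow·πd³/(8DK)
F_max = 350·π·0.63³/(8·5.3·1.1743) = 274.94/49.79 = 5.5221 N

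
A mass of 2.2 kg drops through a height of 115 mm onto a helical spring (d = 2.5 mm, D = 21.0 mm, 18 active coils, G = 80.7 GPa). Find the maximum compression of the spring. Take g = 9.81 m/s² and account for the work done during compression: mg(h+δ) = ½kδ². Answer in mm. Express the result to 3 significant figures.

k = Gd⁴/(8D³N_a) = (80.7×10³)(2.5⁴)/(8·21.0³·18) = 2.3638 N/mm
W = mg = 2.2 × 9.81 = 21.582 N
½kδ² − Wδ − Wh = 0 → δ = (W + √(W² + 2kWh))/k
δ = (21.582 + √(465.78 + 11733.6))/2.3638 = (21.582 + 110.45)/2.3638 = 55.856 mm

55.9 mm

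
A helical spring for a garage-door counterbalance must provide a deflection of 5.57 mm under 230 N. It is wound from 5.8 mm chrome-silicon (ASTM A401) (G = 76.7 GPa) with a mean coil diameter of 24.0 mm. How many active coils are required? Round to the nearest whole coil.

Required rate k = F/δ = 230/5.57 = 41.293 N/mm
N_a = Gd⁴/(8D³k) = (76.7×10³ × 5.8⁴)/(8 × 24.0³ × 41.293)
    = 8.67975e+07 / 4.56664e+06 = 19.01 → 19 coils

19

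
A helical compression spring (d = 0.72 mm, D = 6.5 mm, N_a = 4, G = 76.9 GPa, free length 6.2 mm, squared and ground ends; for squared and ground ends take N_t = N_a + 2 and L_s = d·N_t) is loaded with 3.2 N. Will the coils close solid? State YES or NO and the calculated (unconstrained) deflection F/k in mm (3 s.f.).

NO, δ = 1.36 mm

k = Gd⁴/(8D³N_a) = (76.9×10³)(0.72⁴)/(8·6.5³·4) = 2.3516 N/mm
N_t = 6; L_s = 0.72·6 = 4.32 mm; δ_solid = L₀ − L_s = 6.2 − 4.32 = 1.88 mm
δ = F/k = 3.2/2.3516 = 1.3608 mm
δ < δ_solid → spring does not go solid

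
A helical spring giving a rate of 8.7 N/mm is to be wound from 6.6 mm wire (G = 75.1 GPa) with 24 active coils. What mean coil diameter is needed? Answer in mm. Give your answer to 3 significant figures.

D = (Gd⁴/(8N_a·k))^(1/3) = (75.1×10³·6.6⁴/(8·24·8.7))^(1/3)
  = (85309.1)^(1/3) = 44.0215 mm

44.0 mm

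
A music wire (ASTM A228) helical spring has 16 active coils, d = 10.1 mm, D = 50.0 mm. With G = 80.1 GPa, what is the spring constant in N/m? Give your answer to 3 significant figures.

k = Gd⁴/(8D³N_a) = (80.1×10³ × 10.1⁴) / (8 × 50.0³ × 16)
  = 8.33524e+08 / 1.6e+07 = 52.095 N/mm = 52095 N/m

52100 N/m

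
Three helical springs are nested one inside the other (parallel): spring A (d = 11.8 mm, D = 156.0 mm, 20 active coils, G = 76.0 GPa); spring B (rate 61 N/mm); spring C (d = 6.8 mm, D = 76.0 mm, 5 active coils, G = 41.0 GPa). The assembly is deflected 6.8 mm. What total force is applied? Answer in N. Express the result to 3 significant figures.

k_A = Gd⁴/(8D³N_a) = (76.0×10³)(11.8⁴)/(8·156.0³·20) = 2.4258 N/mm
k_C = Gd⁴/(8D³N_a) = (41.0×10³)(6.8⁴)/(8·76.0³·5) = 4.9925 N/mm
Parallel: k_eq = 2.4258 + 61 + 4.9925 = 68.418 N/mm
F = k_eq·δ = 68.418·6.8 = 465.24 N

465 N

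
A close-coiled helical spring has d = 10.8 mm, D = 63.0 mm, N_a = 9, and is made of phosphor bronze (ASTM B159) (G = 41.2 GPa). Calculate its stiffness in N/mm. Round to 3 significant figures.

k = Gd⁴/(8D³N_a) = (41.2×10³ × 10.8⁴) / (8 × 63.0³ × 9)
  = 5.60521e+08 / 1.80034e+07 = 31.134 N/mm

31.1 N/mm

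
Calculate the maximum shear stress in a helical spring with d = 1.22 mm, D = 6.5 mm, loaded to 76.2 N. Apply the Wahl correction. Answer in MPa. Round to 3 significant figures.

Spring index C = D/d = 6.5/1.22 = 5.3279
K_W = (4C−1)/(4C−4) + 0.615/C = 20.311/17.311 + 0.1154 = 1.2887
τ₀ = 8FD/(πd³) = 8·76.2·6.5/(π·1.22³) = 3962.4/5.7047 = 694.59 MPa
τ_max = K·τ₀ = 1.2887 × 694.59 = 895.14 MPa

895 MPa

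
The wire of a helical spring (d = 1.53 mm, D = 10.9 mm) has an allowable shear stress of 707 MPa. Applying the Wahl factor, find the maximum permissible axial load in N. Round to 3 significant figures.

75.5 N

C = D/d = 10.9/1.53 = 7.1242
K_W = (4C−1)/(4C−4) + 0.615/C = 27.497/24.497 + 0.0863 = 1.2088
τ_max = K·8FD/(πd³) → F_max = τ_allow·πd³/(8DK)
F_max = 707·π·1.53³/(8·10.9·1.2088) = 7955.1/105.41 = 75.47 N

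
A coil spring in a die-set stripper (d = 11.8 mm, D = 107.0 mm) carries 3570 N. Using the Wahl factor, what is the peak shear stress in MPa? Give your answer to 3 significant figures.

687 MPa

Spring index C = D/d = 107.0/11.8 = 9.0678
K_W = (4C−1)/(4C−4) + 0.615/C = 35.271/32.271 + 0.0678 = 1.1608
τ₀ = 8FD/(πd³) = 8·3570·107.0/(π·11.8³) = 3.05592e+06/5161.7 = 592.03 MPa
τ_max = K·τ₀ = 1.1608 × 592.03 = 687.22 MPa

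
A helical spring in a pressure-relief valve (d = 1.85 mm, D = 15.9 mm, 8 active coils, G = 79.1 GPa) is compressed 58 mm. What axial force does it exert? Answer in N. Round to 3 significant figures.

209 N

k = Gd⁴/(8D³N_a) = (79.1×10³)(1.85⁴)/(8·15.9³·8) = 3.6016 N/mm
F = k·δ = 3.6016 × 58 = 208.89 N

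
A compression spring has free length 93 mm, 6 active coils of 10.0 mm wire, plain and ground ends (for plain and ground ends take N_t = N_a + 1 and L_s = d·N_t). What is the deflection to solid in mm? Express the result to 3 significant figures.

23.0 mm

N_t = 7; L_s = 10.0·7 = 70 mm
δ_solid = L₀ − L_s = 93 − 70 = 23 mm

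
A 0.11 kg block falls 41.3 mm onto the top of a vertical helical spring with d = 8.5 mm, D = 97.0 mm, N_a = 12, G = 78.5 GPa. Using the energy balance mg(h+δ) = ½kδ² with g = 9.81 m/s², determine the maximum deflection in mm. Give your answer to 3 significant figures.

k = Gd⁴/(8D³N_a) = (78.5×10³)(8.5⁴)/(8·97.0³·12) = 4.6769 N/mm
W = mg = 0.11 × 9.81 = 1.0791 N
½kδ² − Wδ − Wh = 0 → δ = (W + √(W² + 2kWh))/k
δ = (1.0791 + √(1.1645 + 416.87))/4.6769 = (1.0791 + 20.446)/4.6769 = 4.6024 mm

4.60 mm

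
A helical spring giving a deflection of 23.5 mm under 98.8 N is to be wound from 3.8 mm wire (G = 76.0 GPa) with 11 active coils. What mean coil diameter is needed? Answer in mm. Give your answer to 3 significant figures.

35.0 mm

Required rate k = F/δ = 98.8/23.5 = 4.2043 N/mm
D = (Gd⁴/(8N_a·k))^(1/3) = (76.0×10³·3.8⁴/(8·11·4.2043))^(1/3)
  = (42832.8)^(1/3) = 34.9885 mm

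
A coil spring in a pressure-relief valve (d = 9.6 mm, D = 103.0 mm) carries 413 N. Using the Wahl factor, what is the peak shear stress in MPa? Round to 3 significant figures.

139 MPa

Spring index C = D/d = 103.0/9.6 = 10.7292
K_W = (4C−1)/(4C−4) + 0.615/C = 41.917/38.917 + 0.0573 = 1.1344
τ₀ = 8FD/(πd³) = 8·413·103.0/(π·9.6³) = 340312/2779.5 = 122.44 MPa
τ_max = K·τ₀ = 1.1344 × 122.44 = 138.89 MPa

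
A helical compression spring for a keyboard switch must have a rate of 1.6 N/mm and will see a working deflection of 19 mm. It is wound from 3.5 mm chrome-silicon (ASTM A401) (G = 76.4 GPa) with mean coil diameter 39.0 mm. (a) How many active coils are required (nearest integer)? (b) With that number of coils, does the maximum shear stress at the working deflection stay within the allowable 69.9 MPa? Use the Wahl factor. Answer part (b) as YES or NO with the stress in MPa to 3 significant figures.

N_a = Gd⁴/(8D³k) = (76.4×10³)(3.5⁴)/(8·39.0³·1.6) = 15.1 → N_a = 15
Actual rate k = Gd⁴/(8D³·15) = 1.6106 N/mm
Working load F = kδ = 1.6106·19 = 30.602 N
C = 39.0/3.5 = 11.1429; K_W = (4C−1)/(4C−4)+0.615/C = 1.1291
τ_max = K_W·8FD/(πd³) = 1.1291·70.883 = 80.037 MPa
τ_max > 69.9 MPa → exceeds allowable

(a) 15 coils; (b) NO, τ_max = 80.0 MPa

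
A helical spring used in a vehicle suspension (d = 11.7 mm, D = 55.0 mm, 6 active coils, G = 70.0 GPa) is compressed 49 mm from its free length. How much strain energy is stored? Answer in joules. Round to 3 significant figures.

k = Gd⁴/(8D³N_a) = (70.0×10³)(11.7⁴)/(8·55.0³·6) = 164.25 N/mm
U = ½kδ² = 0.5 × 164.25 × 49² = 1.9719e+05 N·mm = 197.19 J

197 J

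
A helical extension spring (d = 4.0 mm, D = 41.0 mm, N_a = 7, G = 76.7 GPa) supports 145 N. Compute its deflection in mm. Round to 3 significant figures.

28.5 mm

k = Gd⁴/(8D³N_a) = (76.7×10³)(4.0⁴)/(8·41.0³·7) = 5.0874 N/mm
δ = F/k = 145 / 5.0874 = 28.502 mm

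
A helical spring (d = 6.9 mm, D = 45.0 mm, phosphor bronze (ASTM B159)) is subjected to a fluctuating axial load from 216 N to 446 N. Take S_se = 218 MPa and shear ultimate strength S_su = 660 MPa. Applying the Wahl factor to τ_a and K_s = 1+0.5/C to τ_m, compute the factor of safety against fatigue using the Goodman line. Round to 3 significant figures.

C = D/d = 45.0/6.9 = 6.5217; K_W = (4C−1)/(4C−4)+0.615/C = 1.2301; K_s = 1+0.5/C = 1.0767
F_a = (F_max−F_min)/2 = 115 N; F_m = (F_max+F_min)/2 = 331 N
τ_a = K_W·8F_aD/(πd³) = 1.2301 × 40.115 = 49.346 MPa
τ_m = K_s·8F_mD/(πd³) = 1.0767 × 115.46 = 124.31 MPa
Goodman: 1/n_f = τ_a/S_se + τ_m/S_su = 49.346/218 + 124.31/660 = 0.22636 + 0.18835 = 0.41471
n_f = 1/0.41471 = 2.411

2.41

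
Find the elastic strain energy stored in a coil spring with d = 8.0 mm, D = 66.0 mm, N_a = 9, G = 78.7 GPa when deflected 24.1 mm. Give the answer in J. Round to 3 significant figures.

4.52 J

k = Gd⁴/(8D³N_a) = (78.7×10³)(8.0⁴)/(8·66.0³·9) = 15.573 N/mm
U = ½kδ² = 0.5 × 15.573 × 24.1² = 4522.5 N·mm = 4.5225 J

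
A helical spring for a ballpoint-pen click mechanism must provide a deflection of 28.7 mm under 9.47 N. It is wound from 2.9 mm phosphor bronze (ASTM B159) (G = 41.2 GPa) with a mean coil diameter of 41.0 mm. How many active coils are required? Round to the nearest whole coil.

Required rate k = F/δ = 9.47/28.7 = 0.32997 N/mm
N_a = Gd⁴/(8D³k) = (41.2×10³ × 2.9⁴)/(8 × 41.0³ × 0.32997)
    = 2.914e+06 / 181932 = 16.02 → 16 coils

16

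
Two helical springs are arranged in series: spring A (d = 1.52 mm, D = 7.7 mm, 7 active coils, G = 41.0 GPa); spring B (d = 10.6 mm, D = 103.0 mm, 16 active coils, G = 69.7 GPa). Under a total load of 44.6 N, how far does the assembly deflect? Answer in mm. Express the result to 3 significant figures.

k_A = Gd⁴/(8D³N_a) = (41.0×10³)(1.52⁴)/(8·7.7³·7) = 8.5605 N/mm
k_B = Gd⁴/(8D³N_a) = (69.7×10³)(10.6⁴)/(8·103.0³·16) = 6.2912 N/mm
Series: 1/k_eq = 1/8.5605 + 1/6.2912 = 0.27577; k_eq = 3.6262 N/mm
δ = F/k_eq = 44.6/3.6262 = 12.299 mm

12.3 mm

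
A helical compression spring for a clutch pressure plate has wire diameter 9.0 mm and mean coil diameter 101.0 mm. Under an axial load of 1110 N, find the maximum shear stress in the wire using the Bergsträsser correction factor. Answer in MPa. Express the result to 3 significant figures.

438 MPa

Spring index C = D/d = 101.0/9.0 = 11.2222
K_B = (4C+2)/(4C−3) = 46.889/41.889 = 1.1194
τ₀ = 8FD/(πd³) = 8·1110·101.0/(π·9.0³) = 896880/2290.2 = 391.61 MPa
τ_max = K·τ₀ = 1.1194 × 391.61 = 438.36 MPa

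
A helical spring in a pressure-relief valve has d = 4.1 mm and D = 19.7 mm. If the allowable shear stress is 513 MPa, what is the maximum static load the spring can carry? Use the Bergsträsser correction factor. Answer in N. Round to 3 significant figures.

539 N

C = D/d = 19.7/4.1 = 4.8049
K_B = (4C+2)/(4C−3) = 21.220/16.220 = 1.3083
τ_max = K·8FD/(πd³) → F_max = τ_allow·πd³/(8DK)
F_max = 513·π·4.1³/(8·19.7·1.3083) = 1.1108e+05/206.18 = 538.72 N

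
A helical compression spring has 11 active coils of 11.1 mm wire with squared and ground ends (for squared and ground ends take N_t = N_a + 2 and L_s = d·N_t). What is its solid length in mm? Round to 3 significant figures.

144 mm

squared and ground ends: N_t = N_a + 2 = 11 + 2 = 13
L_s = d·N_t = 11.1 × 13 = 144.3 mm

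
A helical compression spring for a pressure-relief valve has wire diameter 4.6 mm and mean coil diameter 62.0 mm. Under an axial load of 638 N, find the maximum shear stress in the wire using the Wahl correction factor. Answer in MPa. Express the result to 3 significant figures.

Spring index C = D/d = 62.0/4.6 = 13.4783
K_W = (4C−1)/(4C−4) + 0.615/C = 52.913/49.913 + 0.0456 = 1.1057
τ₀ = 8FD/(πd³) = 8·638·62.0/(π·4.6³) = 316448/305.79 = 1034.9 MPa
τ_max = K·τ₀ = 1.1057 × 1034.9 = 1144.3 MPa

1140 MPa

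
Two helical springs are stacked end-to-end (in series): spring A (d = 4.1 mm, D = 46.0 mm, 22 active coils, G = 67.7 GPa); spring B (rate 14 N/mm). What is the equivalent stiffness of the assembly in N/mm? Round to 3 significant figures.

1.03 N/mm

k_A = Gd⁴/(8D³N_a) = (67.7×10³)(4.1⁴)/(8·46.0³·22) = 1.1167 N/mm
Series: 1/k_eq = 1/1.1167 + 1/14 = 0.96692; k_eq = 1.0342 N/mm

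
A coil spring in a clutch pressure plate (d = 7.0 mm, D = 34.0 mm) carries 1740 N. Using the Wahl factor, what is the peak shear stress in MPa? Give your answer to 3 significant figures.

580 MPa

Spring index C = D/d = 34.0/7.0 = 4.8571
K_W = (4C−1)/(4C−4) + 0.615/C = 18.429/15.429 + 0.1266 = 1.3211
τ₀ = 8FD/(πd³) = 8·1740·34.0/(π·7.0³) = 473280/1077.6 = 439.21 MPa
τ_max = K·τ₀ = 1.3211 × 439.21 = 580.23 MPa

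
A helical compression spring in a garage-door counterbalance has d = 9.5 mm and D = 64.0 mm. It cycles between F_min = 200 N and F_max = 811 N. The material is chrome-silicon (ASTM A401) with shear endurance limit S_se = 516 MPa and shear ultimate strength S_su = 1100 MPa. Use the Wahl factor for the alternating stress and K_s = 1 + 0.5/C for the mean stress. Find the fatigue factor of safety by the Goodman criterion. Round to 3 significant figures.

C = D/d = 64.0/9.5 = 6.7368; K_W = (4C−1)/(4C−4)+0.615/C = 1.2220; K_s = 1+0.5/C = 1.0742
F_a = (F_max−F_min)/2 = 305.5 N; F_m = (F_max+F_min)/2 = 505.5 N
τ_a = K_W·8F_aD/(πd³) = 1.2220 × 58.071 = 70.964 MPa
τ_m = K_s·8F_mD/(πd³) = 1.0742 × 96.088 = 103.22 MPa
Goodman: 1/n_f = τ_a/S_se + τ_m/S_su = 70.964/516 + 103.22/1100 = 0.13753 + 0.09384 = 0.23136
n_f = 1/0.23136 = 4.322

4.32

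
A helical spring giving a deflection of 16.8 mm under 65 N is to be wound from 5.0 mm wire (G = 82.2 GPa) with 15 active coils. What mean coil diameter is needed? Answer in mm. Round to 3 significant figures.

48.0 mm

Required rate k = F/δ = 65/16.8 = 3.869 N/mm
D = (Gd⁴/(8N_a·k))^(1/3) = (82.2×10³·5.0⁴/(8·15·3.869))^(1/3)
  = (110654)^(1/3) = 48.0089 mm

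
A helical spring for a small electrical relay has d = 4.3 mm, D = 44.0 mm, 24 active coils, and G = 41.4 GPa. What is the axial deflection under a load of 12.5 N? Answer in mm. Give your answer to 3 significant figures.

k = Gd⁴/(8D³N_a) = (41.4×10³)(4.3⁴)/(8·44.0³·24) = 0.8654 N/mm
δ = F/k = 12.5 / 0.8654 = 14.444 mm

14.4 mm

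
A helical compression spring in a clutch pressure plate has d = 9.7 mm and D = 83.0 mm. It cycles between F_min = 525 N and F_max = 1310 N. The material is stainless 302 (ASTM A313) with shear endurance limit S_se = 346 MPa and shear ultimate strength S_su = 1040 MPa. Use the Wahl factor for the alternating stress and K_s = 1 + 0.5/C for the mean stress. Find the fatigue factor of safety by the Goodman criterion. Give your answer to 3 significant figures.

1.91

C = D/d = 83.0/9.7 = 8.5567; K_W = (4C−1)/(4C−4)+0.615/C = 1.1711; K_s = 1+0.5/C = 1.0584
F_a = (F_max−F_min)/2 = 392.5 N; F_m = (F_max+F_min)/2 = 917.5 N
τ_a = K_W·8F_aD/(πd³) = 1.1711 × 90.896 = 106.45 MPa
τ_m = K_s·8F_mD/(πd³) = 1.0584 × 212.48 = 224.89 MPa
Goodman: 1/n_f = τ_a/S_se + τ_m/S_su = 106.45/346 + 224.89/1040 = 0.30766 + 0.21624 = 0.5239
n_f = 1/0.5239 = 1.909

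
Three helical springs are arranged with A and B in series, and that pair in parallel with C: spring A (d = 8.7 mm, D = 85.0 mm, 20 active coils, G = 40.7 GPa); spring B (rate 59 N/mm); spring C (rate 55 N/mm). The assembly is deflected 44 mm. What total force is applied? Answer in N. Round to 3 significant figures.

2520 N

k_A = Gd⁴/(8D³N_a) = (40.7×10³)(8.7⁴)/(8·85.0³·20) = 2.373 N/mm
Springs A,B series: k_AB = 1/(1/2.373+1/59) = 2.2812 N/mm; parallel with C: k_eq = 2.2812+55 = 57.281 N/mm
F = k_eq·δ = 57.281·44 = 2520.4 N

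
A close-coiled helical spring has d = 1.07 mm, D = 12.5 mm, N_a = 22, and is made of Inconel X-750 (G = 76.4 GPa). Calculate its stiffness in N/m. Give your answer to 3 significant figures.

k = Gd⁴/(8D³N_a) = (76.4×10³ × 1.07⁴) / (8 × 12.5³ × 22)
  = 100145 / 343750 = 0.29133 N/mm = 291.33 N/m

291 N/m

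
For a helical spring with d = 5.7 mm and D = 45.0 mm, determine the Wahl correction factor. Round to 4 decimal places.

C = D/d = 45.0/5.7 = 7.8947
K_W = (4C−1)/(4C−4) + 0.615/C = 30.579/27.579 + 0.0779 = 1.1867

1.1867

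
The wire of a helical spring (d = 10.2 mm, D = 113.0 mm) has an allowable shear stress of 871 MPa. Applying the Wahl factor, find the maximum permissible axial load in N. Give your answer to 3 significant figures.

2840 N

C = D/d = 113.0/10.2 = 11.0784
K_W = (4C−1)/(4C−4) + 0.615/C = 43.314/40.314 + 0.0555 = 1.1299
τ_max = K·8FD/(πd³) → F_max = τ_allow·πd³/(8DK)
F_max = 871·π·10.2³/(8·113.0·1.1299) = 2.9038e+06/1021.5 = 2842.8 N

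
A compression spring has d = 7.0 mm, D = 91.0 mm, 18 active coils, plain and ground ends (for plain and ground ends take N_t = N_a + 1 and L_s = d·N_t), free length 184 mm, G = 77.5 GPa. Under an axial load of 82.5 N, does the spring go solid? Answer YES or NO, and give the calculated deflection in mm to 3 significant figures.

NO, δ = 48.1 mm

k = Gd⁴/(8D³N_a) = (77.5×10³)(7.0⁴)/(8·91.0³·18) = 1.7148 N/mm
N_t = 19; L_s = 7.0·19 = 133 mm; δ_solid = L₀ − L_s = 184 − 133 = 51 mm
δ = F/k = 82.5/1.7148 = 48.111 mm
δ < δ_solid → spring does not go solid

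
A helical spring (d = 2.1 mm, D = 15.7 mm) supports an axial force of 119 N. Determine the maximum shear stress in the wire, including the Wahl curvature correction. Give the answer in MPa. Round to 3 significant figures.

Spring index C = D/d = 15.7/2.1 = 7.4762
K_W = (4C−1)/(4C−4) + 0.615/C = 28.905/25.905 + 0.0823 = 1.1981
τ₀ = 8FD/(πd³) = 8·119·15.7/(π·2.1³) = 14946.4/29.094 = 513.72 MPa
τ_max = K·τ₀ = 1.1981 × 513.72 = 615.48 MPa

615 MPa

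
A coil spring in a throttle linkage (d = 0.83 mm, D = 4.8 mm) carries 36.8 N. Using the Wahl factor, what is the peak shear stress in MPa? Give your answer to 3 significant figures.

Spring index C = D/d = 4.8/0.83 = 5.7831
K_W = (4C−1)/(4C−4) + 0.615/C = 22.133/19.133 + 0.1063 = 1.2631
τ₀ = 8FD/(πd³) = 8·36.8·4.8/(π·0.83³) = 1413.12/1.7963 = 786.67 MPa
τ_max = K·τ₀ = 1.2631 × 786.67 = 993.68 MPa

994 MPa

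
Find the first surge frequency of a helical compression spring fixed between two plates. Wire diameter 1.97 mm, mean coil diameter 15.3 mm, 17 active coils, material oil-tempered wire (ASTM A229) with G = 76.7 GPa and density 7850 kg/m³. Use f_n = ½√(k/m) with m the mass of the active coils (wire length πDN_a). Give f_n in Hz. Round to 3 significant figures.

k = Gd⁴/(8D³N_a) = (76.7×10³)(1.97⁴)/(8·15.3³·17) = 2.3716 N/mm = 2371.6 N/m
Wire length L = πDN_a = π·15.3·17 = 817.13 mm
m = ρ·(πd²/4)·L = 7850 × 3.0481×10⁻⁶ m² × 0.81713 m = 0.019552 kg
f_n = ½√(k/m) = 0.5·√(2371.6/0.019552) = 0.5·√(1.213e+05) = 174.14 Hz

174 Hz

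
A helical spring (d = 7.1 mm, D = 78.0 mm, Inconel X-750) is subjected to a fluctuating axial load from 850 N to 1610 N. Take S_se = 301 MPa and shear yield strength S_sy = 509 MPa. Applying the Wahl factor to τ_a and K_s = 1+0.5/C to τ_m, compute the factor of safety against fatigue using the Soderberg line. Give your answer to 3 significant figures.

C = D/d = 78.0/7.1 = 10.9859; K_W = (4C−1)/(4C−4)+0.615/C = 1.1311; K_s = 1+0.5/C = 1.0455
F_a = (F_max−F_min)/2 = 380 N; F_m = (F_max+F_min)/2 = 1230 N
τ_a = K_W·8F_aD/(πd³) = 1.1311 × 210.88 = 238.53 MPa
τ_m = K_s·8F_mD/(πd³) = 1.0455 × 682.6 = 713.66 MPa
Soderberg: 1/n_f = τ_a/S_se + τ_m/S_sy = 238.53/301 + 713.66/509 = 0.79245 + 1.40209 = 2.1945
n_f = 1/2.1945 = 0.4557

0.456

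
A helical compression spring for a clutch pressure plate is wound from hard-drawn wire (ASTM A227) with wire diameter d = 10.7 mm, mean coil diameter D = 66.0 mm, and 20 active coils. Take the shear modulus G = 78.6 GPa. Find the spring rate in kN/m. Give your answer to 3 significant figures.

22.4 kN/m

k = Gd⁴/(8D³N_a) = (78.6×10³ × 10.7⁴) / (8 × 66.0³ × 20)
  = 1.03029e+09 / 4.59994e+07 = 22.398 N/mm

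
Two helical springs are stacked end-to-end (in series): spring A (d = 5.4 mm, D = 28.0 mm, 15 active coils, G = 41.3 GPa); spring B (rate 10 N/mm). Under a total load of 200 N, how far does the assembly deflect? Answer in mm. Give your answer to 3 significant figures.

k_A = Gd⁴/(8D³N_a) = (41.3×10³)(5.4⁴)/(8·28.0³·15) = 13.331 N/mm
Series: 1/k_eq = 1/13.331 + 1/10 = 0.17501; k_eq = 5.7139 N/mm
δ = F/k_eq = 200/5.7139 = 35.002 mm

35.0 mm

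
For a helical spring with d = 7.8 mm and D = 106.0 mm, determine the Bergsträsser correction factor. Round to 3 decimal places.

1.097

C = D/d = 106.0/7.8 = 13.5897
K_B = (4C+2)/(4C−3) = 56.359/51.359 = 1.0974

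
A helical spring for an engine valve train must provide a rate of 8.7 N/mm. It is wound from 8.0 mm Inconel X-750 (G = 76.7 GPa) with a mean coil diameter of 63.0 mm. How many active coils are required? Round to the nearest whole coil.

N_a = Gd⁴/(8D³k) = (76.7×10³ × 8.0⁴)/(8 × 63.0³ × 8.7)
    = 3.14163e+08 / 1.74033e+07 = 18.05 → 18 coils

18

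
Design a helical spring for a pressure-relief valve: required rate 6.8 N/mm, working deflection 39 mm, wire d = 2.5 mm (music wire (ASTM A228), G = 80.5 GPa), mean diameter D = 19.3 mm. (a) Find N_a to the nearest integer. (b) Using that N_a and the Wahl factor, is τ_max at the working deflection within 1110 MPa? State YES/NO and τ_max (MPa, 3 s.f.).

N_a = Gd⁴/(8D³k) = (80.5×10³)(2.5⁴)/(8·19.3³·6.8) = 8.041 → N_a = 8
Actual rate k = Gd⁴/(8D³·8) = 6.8345 N/mm
Working load F = kδ = 6.8345·39 = 266.54 N
C = 19.3/2.5 = 7.7200; K_W = (4C−1)/(4C−4)+0.615/C = 1.1913
τ_max = K_W·8FD/(πd³) = 1.1913·838.39 = 998.75 MPa
τ_max ≤ 1110 MPa → acceptable

(a) 8 coils; (b) YES, τ_max = 999 MPa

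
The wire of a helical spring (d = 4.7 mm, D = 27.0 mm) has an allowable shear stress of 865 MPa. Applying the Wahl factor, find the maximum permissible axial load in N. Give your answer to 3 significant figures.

C = D/d = 27.0/4.7 = 5.7447
K_W = (4C−1)/(4C−4) + 0.615/C = 21.979/18.979 + 0.1071 = 1.2651
τ_max = K·8FD/(πd³) → F_max = τ_allow·πd³/(8DK)
F_max = 865·π·4.7³/(8·27.0·1.2651) = 2.8214e+05/273.27 = 1032.5 N

1030 N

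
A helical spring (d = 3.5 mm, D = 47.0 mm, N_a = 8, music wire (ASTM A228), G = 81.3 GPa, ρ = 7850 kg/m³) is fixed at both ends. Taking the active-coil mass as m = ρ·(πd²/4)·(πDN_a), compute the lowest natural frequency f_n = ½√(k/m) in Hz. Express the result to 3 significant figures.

k = Gd⁴/(8D³N_a) = (81.3×10³)(3.5⁴)/(8·47.0³·8) = 1.8361 N/mm = 1836.1 N/m
Wire length L = πDN_a = π·47.0·8 = 1181.2 mm
m = ρ·(πd²/4)·L = 7850 × 9.6211×10⁻⁶ m² × 1.1812 m = 0.089214 kg
f_n = ½√(k/m) = 0.5·√(1836.1/0.089214) = 0.5·√(20580) = 71.73 Hz

71.7 Hz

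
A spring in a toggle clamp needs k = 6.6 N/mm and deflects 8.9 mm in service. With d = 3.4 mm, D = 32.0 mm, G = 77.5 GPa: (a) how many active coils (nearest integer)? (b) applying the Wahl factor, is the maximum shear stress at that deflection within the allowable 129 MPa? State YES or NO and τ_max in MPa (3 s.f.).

N_a = Gd⁴/(8D³k) = (77.5×10³)(3.4⁴)/(8·32.0³·6.6) = 5.986 → N_a = 6
Actual rate k = Gd⁴/(8D³·6) = 6.5846 N/mm
Working load F = kδ = 6.5846·8.9 = 58.603 N
C = 32.0/3.4 = 9.4118; K_W = (4C−1)/(4C−4)+0.615/C = 1.1545
τ_max = K_W·8FD/(πd³) = 1.1545·121.5 = 140.27 MPa
τ_max > 129 MPa → exceeds allowable

(a) 6 coils; (b) NO, τ_max = 140 MPa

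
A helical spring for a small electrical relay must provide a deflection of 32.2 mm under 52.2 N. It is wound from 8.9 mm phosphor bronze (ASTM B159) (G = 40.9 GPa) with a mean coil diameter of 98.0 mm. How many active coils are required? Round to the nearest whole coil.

Required rate k = F/δ = 52.2/32.2 = 1.6211 N/mm
N_a = Gd⁴/(8D³k) = (40.9×10³ × 8.9⁴)/(8 × 98.0³ × 1.6211)
    = 2.56616e+08 / 1.22063e+07 = 21.02 → 21 coils

21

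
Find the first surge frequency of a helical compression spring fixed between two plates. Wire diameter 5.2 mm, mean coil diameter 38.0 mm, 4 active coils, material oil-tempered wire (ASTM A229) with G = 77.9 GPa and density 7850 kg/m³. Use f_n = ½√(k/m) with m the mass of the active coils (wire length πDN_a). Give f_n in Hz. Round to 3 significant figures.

319 Hz

k = Gd⁴/(8D³N_a) = (77.9×10³)(5.2⁴)/(8·38.0³·4) = 32.438 N/mm = 32438 N/m
Wire length L = πDN_a = π·38.0·4 = 477.52 mm
m = ρ·(πd²/4)·L = 7850 × 21.237×10⁻⁶ m² × 0.47752 m = 0.079609 kg
f_n = ½√(k/m) = 0.5·√(32438/0.079609) = 0.5·√(4.0747e+05) = 319.16 Hz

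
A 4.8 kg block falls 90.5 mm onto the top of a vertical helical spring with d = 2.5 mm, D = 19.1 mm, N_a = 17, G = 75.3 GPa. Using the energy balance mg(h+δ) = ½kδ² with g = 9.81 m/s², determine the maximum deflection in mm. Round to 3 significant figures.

69.7 mm

k = Gd⁴/(8D³N_a) = (75.3×10³)(2.5⁴)/(8·19.1³·17) = 3.104 N/mm
W = mg = 4.8 × 9.81 = 47.088 N
½kδ² − Wδ − Wh = 0 → δ = (W + √(W² + 2kWh))/k
δ = (47.088 + √(2217.3 + 26454.8))/3.104 = (47.088 + 169.33)/3.104 = 69.723 mm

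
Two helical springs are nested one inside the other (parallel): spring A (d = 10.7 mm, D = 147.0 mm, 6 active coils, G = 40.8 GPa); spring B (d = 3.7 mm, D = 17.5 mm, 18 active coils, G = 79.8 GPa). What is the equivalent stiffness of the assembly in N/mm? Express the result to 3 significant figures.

k_A = Gd⁴/(8D³N_a) = (40.8×10³)(10.7⁴)/(8·147.0³·6) = 3.5075 N/mm
k_B = Gd⁴/(8D³N_a) = (79.8×10³)(3.7⁴)/(8·17.5³·18) = 19.379 N/mm
Parallel: k_eq = 3.5075 + 19.379 = 22.887 N/mm

22.9 N/mm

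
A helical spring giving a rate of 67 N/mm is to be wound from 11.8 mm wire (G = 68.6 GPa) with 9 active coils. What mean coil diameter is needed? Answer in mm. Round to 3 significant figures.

D = (Gd⁴/(8N_a·k))^(1/3) = (68.6×10³·11.8⁴/(8·9·67))^(1/3)
  = (275705)^(1/3) = 65.0851 mm

65.1 mm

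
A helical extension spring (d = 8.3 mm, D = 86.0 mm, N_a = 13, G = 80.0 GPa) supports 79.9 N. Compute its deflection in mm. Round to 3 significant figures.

k = Gd⁴/(8D³N_a) = (80.0×10³)(8.3⁴)/(8·86.0³·13) = 5.7395 N/mm
δ = F/k = 79.9 / 5.7395 = 13.921 mm

13.9 mm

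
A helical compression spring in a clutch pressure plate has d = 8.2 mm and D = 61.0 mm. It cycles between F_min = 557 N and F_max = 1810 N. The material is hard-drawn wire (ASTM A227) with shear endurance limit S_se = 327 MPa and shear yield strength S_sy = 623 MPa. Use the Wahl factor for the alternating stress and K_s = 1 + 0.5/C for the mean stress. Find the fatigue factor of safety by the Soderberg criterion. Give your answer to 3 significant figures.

0.821

C = D/d = 61.0/8.2 = 7.4390; K_W = (4C−1)/(4C−4)+0.615/C = 1.1991; K_s = 1+0.5/C = 1.0672
F_a = (F_max−F_min)/2 = 626.5 N; F_m = (F_max+F_min)/2 = 1183.5 N
τ_a = K_W·8F_aD/(πd³) = 1.1991 × 176.5 = 211.65 MPa
τ_m = K_s·8F_mD/(πd³) = 1.0672 × 333.42 = 355.83 MPa
Soderberg: 1/n_f = τ_a/S_se + τ_m/S_sy = 211.65/327 + 355.83/623 = 0.64725 + 0.57116 = 1.2184
n_f = 1/1.2184 = 0.8207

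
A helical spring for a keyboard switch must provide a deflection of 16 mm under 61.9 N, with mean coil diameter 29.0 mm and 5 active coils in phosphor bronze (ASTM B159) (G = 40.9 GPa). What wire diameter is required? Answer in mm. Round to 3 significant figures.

3.10 mm

Required rate k = F/δ = 61.9/16 = 3.8687 N/mm
d = (8D³N_a·k / G)^(1/4) = (8·29.0³·5·3.8687 / (40.9×10³))^0.25
  = (92.279)^0.25 = 3.0994 mm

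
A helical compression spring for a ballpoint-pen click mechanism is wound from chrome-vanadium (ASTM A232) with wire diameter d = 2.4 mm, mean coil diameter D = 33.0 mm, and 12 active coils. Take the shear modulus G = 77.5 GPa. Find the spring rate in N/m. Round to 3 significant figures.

745 N/m

k = Gd⁴/(8D³N_a) = (77.5×10³ × 2.4⁴) / (8 × 33.0³ × 12)
  = 2.57126e+06 / 3.44995e+06 = 0.7453 N/mm = 745.3 N/m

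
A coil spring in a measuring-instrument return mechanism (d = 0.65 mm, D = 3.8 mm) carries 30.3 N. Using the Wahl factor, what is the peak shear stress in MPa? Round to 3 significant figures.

1350 MPa

Spring index C = D/d = 3.8/0.65 = 5.8462
K_W = (4C−1)/(4C−4) + 0.615/C = 22.385/19.385 + 0.1052 = 1.2600
τ₀ = 8FD/(πd³) = 8·30.3·3.8/(π·0.65³) = 921.12/0.86276 = 1067.6 MPa
τ_max = K·τ₀ = 1.2600 × 1067.6 = 1345.2 MPa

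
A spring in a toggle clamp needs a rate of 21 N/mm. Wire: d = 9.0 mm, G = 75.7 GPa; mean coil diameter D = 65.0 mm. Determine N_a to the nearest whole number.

11

N_a = Gd⁴/(8D³k) = (75.7×10³ × 9.0⁴)/(8 × 65.0³ × 21)
    = 4.96668e+08 / 4.6137e+07 = 10.77 → 11 coils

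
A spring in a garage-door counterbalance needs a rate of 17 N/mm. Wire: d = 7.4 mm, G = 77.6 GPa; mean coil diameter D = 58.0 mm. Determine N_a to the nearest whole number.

9

N_a = Gd⁴/(8D³k) = (77.6×10³ × 7.4⁴)/(8 × 58.0³ × 17)
    = 2.32696e+08 / 2.65352e+07 = 8.769 → 9 coils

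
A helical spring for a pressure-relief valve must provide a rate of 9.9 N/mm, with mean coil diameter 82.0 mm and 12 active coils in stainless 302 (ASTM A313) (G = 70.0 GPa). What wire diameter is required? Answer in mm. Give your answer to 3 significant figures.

9.30 mm

d = (8D³N_a·k / G)^(1/4) = (8·82.0³·12·9.9 / (70.0×10³))^0.25
  = (7486)^0.25 = 9.3017 mm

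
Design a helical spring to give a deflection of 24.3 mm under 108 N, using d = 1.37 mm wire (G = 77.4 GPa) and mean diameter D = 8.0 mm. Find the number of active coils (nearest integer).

Required rate k = F/δ = 108/24.3 = 4.4444 N/mm
N_a = Gd⁴/(8D³k) = (77.4×10³ × 1.37⁴)/(8 × 8.0³ × 4.4444)
    = 272661 / 18204.4 = 14.98 → 15 coils

15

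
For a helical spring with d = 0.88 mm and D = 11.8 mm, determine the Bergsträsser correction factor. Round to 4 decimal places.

C = D/d = 11.8/0.88 = 13.4091
K_B = (4C+2)/(4C−3) = 55.636/50.636 = 1.0987

1.0987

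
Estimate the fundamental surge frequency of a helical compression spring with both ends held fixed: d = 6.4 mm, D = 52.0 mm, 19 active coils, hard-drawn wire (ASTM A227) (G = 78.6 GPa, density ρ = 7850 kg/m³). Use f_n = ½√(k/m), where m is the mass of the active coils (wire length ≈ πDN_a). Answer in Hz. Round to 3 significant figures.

44.4 Hz

k = Gd⁴/(8D³N_a) = (78.6×10³)(6.4⁴)/(8·52.0³·19) = 6.1701 N/mm = 6170.1 N/m
Wire length L = πDN_a = π·52.0·19 = 3103.9 mm
m = ρ·(πd²/4)·L = 7850 × 32.17×10⁻⁶ m² × 3.1039 m = 0.78384 kg
f_n = ½√(k/m) = 0.5·√(6170.1/0.78384) = 0.5·√(7871.6) = 44.361 Hz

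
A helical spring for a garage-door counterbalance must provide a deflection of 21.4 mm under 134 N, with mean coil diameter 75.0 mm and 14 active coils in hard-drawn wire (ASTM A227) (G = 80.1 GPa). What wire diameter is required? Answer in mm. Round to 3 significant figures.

Required rate k = F/δ = 134/21.4 = 6.2617 N/mm
d = (8D³N_a·k / G)^(1/4) = (8·75.0³·14·6.2617 / (80.1×10³))^0.25
  = (3693.7)^0.25 = 7.7959 mm

7.80 mm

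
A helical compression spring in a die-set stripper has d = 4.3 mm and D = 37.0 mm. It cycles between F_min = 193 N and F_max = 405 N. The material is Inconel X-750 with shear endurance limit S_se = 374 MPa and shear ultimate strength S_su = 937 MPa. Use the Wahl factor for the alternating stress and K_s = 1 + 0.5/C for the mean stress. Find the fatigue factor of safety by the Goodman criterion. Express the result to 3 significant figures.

1.26

C = D/d = 37.0/4.3 = 8.6047; K_W = (4C−1)/(4C−4)+0.615/C = 1.1701; K_s = 1+0.5/C = 1.0581
F_a = (F_max−F_min)/2 = 106 N; F_m = (F_max+F_min)/2 = 299 N
τ_a = K_W·8F_aD/(πd³) = 1.1701 × 125.62 = 146.98 MPa
τ_m = K_s·8F_mD/(πd³) = 1.0581 × 354.33 = 374.92 MPa
Goodman: 1/n_f = τ_a/S_se + τ_m/S_su = 146.98/374 + 374.92/937 = 0.39300 + 0.40013 = 0.79313
n_f = 1/0.79313 = 1.261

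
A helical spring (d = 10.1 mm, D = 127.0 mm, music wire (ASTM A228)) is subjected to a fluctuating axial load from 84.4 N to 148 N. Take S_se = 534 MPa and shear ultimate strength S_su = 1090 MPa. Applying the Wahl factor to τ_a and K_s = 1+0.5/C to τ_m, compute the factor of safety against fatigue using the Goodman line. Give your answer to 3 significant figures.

18.0

C = D/d = 127.0/10.1 = 12.5743; K_W = (4C−1)/(4C−4)+0.615/C = 1.1137; K_s = 1+0.5/C = 1.0398
F_a = (F_max−F_min)/2 = 31.8 N; F_m = (F_max+F_min)/2 = 116.2 N
τ_a = K_W·8F_aD/(πd³) = 1.1137 × 9.9818 = 11.117 MPa
τ_m = K_s·8F_mD/(πd³) = 1.0398 × 36.474 = 37.925 MPa
Goodman: 1/n_f = τ_a/S_se + τ_m/S_su = 11.117/534 + 37.925/1090 = 0.02082 + 0.03479 = 0.055611
n_f = 1/0.055611 = 17.98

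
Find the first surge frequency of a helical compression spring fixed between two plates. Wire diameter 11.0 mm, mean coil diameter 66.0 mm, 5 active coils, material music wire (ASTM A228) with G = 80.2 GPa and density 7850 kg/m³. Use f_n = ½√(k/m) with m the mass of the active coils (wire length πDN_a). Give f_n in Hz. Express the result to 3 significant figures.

k = Gd⁴/(8D³N_a) = (80.2×10³)(11.0⁴)/(8·66.0³·5) = 102.11 N/mm = 1.0211e+05 N/m
Wire length L = πDN_a = π·66.0·5 = 1036.7 mm
m = ρ·(πd²/4)·L = 7850 × 95.033×10⁻⁶ m² × 1.0367 m = 0.77341 kg
f_n = ½√(k/m) = 0.5·√(1.0211e+05/0.77341) = 0.5·√(1.3202e+05) = 181.67 Hz

182 Hz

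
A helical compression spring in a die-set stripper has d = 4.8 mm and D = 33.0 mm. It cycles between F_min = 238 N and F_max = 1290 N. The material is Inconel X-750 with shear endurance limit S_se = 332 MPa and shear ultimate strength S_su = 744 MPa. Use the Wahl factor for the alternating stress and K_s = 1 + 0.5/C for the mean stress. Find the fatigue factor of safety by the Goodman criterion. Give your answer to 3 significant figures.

0.434

C = D/d = 33.0/4.8 = 6.8750; K_W = (4C−1)/(4C−4)+0.615/C = 1.2171; K_s = 1+0.5/C = 1.0727
F_a = (F_max−F_min)/2 = 526 N; F_m = (F_max+F_min)/2 = 764 N
τ_a = K_W·8F_aD/(πd³) = 1.2171 × 399.68 = 486.46 MPa
τ_m = K_s·8F_mD/(πd³) = 1.0727 × 580.53 = 622.75 MPa
Goodman: 1/n_f = τ_a/S_se + τ_m/S_su = 486.46/332 + 622.75/744 = 1.46524 + 0.83703 = 2.3023
n_f = 1/2.3023 = 0.4344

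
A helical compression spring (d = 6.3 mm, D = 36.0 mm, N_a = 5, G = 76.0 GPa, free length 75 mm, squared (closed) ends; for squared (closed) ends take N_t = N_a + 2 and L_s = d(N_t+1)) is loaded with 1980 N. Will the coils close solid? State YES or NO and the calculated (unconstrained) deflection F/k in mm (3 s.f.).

k = Gd⁴/(8D³N_a) = (76.0×10³)(6.3⁴)/(8·36.0³·5) = 64.152 N/mm
N_t = 7; L_s = 6.3·8 = 50.4 mm; δ_solid = L₀ − L_s = 75 − 50.4 = 24.6 mm
δ = F/k = 1980/64.152 = 30.864 mm
δ ≥ δ_solid → spring goes solid

YES, δ = 30.9 mm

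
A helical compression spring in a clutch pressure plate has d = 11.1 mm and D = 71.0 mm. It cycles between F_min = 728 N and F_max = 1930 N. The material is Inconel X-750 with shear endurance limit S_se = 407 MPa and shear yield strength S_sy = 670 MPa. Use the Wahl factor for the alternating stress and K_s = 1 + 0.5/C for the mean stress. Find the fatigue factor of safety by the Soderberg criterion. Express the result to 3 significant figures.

C = D/d = 71.0/11.1 = 6.3964; K_W = (4C−1)/(4C−4)+0.615/C = 1.2351; K_s = 1+0.5/C = 1.0782
F_a = (F_max−F_min)/2 = 601 N; F_m = (F_max+F_min)/2 = 1329 N
τ_a = K_W·8F_aD/(πd³) = 1.2351 × 79.452 = 98.133 MPa
τ_m = K_s·8F_mD/(πd³) = 1.0782 × 175.69 = 189.43 MPa
Soderberg: 1/n_f = τ_a/S_se + τ_m/S_sy = 98.133/407 + 189.43/670 = 0.24111 + 0.28273 = 0.52384
n_f = 1/0.52384 = 1.909

1.91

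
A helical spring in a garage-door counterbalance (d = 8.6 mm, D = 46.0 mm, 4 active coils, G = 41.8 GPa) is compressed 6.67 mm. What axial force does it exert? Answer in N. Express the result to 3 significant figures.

490 N

k = Gd⁴/(8D³N_a) = (41.8×10³)(8.6⁴)/(8·46.0³·4) = 73.409 N/mm
F = k·δ = 73.409 × 6.67 = 489.63 N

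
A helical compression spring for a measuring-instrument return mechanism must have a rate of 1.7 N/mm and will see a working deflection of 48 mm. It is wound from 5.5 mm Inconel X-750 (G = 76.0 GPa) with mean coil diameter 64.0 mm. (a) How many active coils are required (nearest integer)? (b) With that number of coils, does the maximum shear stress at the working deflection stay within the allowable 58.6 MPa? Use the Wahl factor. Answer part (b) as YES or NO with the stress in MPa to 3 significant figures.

N_a = Gd⁴/(8D³k) = (76.0×10³)(5.5⁴)/(8·64.0³·1.7) = 19.51 → N_a = 20
Actual rate k = Gd⁴/(8D³·20) = 1.6581 N/mm
Working load F = kδ = 1.6581·48 = 79.588 N
C = 64.0/5.5 = 11.6364; K_W = (4C−1)/(4C−4)+0.615/C = 1.1234
τ_max = K_W·8FD/(πd³) = 1.1234·77.961 = 87.579 MPa
τ_max > 58.6 MPa → exceeds allowable

(a) 20 coils; (b) NO, τ_max = 87.6 MPa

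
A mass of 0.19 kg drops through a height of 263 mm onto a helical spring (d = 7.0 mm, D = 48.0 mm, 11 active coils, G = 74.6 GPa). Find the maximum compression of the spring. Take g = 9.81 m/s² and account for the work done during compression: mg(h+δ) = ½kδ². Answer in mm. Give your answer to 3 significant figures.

7.40 mm

k = Gd⁴/(8D³N_a) = (74.6×10³)(7.0⁴)/(8·48.0³·11) = 18.405 N/mm
W = mg = 0.19 × 9.81 = 1.8639 N
½kδ² − Wδ − Wh = 0 → δ = (W + √(W² + 2kWh))/k
δ = (1.8639 + √(3.4741 + 18044))/18.405 = (1.8639 + 134.34)/18.405 = 7.4006 mm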